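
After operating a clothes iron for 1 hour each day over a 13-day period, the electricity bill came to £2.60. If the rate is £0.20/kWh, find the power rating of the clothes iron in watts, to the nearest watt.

1000 W

Energy = £2.60 ÷ £0.20/kWh = 13 kWh
Runtime = 1 h/day × 13 days = 13 h
Power = 13 kWh ÷ 13 h = 1 kW = 1000 W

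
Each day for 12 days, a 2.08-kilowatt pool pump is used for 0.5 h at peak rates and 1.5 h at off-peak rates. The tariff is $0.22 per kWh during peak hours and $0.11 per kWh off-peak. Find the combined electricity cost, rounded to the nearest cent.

$6.86

Peak energy = 2.08 kW × 0.5 h × 12 = 12.48 kWh
Off-peak energy = 2.08 kW × 1.5 h × 12 = 37.44 kWh
Cost = 12.48 × $0.22 + 37.44 × $0.11 = $2.7456 + $4.1184 = $6.86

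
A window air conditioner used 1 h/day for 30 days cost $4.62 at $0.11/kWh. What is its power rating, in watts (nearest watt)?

1400 W

Energy = $4.62 ÷ $0.11/kWh = 42 kWh
Runtime = 1 h/day × 30 days = 30 h
Power = 42 kWh ÷ 30 h = 1.4 kW = 1400 W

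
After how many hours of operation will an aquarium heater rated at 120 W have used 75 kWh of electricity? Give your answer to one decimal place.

Hours = 75 kWh ÷ 0.12 kW = 625.0 h

625.0 h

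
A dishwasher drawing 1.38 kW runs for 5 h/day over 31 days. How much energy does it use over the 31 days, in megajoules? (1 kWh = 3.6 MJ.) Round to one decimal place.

770.0 MJ

Runtime = 5 h/day × 31 days = 155 h
Energy = 1.38 kW × 155 h = 213.9 kWh
= 213.9 × 3.6 MJ = 770.0 MJ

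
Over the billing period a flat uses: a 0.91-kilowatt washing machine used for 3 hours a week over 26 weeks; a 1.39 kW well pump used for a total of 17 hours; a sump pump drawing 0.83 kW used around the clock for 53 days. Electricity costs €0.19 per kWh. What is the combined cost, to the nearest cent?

€218.57

washing machine: Runtime = 3 h/week × 26 weeks = 78 h
washing machine: 0.91 kW × 78 h = 70.98 kWh
well pump: 1.39 kW × 17 h = 23.63 kWh
sump pump: Runtime = 24 h × 53 = 1272 h
sump pump: 0.83 kW × 1272 h = 1055.76 kWh
Total energy = 1150.37 kWh
Cost = 1150.37 × €0.19 = €218.57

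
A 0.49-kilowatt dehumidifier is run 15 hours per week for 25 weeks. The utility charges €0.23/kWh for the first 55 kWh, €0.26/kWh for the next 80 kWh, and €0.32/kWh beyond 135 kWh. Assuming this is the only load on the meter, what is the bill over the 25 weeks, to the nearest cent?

Runtime = 15 h/week × 25 weeks = 375 h
Energy = 0.49 kW × 375 h = 183.75 kWh
Tier 1 (0–55 kWh): 55 × €0.23 = €12.65
Tier 2 (55–135 kWh): 80 × €0.26 = €20.8
Above 135 kWh: 48.75 × €0.32 = €15.6
Bill = €49.05

€49.05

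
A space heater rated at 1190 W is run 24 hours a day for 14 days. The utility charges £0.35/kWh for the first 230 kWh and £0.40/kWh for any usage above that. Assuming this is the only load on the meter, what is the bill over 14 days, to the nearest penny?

Runtime = 24 h × 14 = 336 h
Energy = 1.19 kW × 336 h = 399.84 kWh
Tier 1 (0–230 kWh): 230 × £0.35 = £80.5
Above 230 kWh: 169.84 × £0.40 = £67.936
Bill = £148.44

£148.44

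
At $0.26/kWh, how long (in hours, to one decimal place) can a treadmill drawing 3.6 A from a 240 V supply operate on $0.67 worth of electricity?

3.0 h

Power = 3.6 A × 240 V = 864 W = 0.864 kW
Energy available = $0.67 ÷ $0.26/kWh = 2.5769 kWh
Hours = 2.5769 kWh ÷ 0.864 kW = 3.0 h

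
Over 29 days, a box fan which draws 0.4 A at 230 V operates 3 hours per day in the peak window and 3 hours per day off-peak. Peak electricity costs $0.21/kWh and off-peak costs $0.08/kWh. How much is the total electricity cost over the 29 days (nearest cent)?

$2.32

Power = 0.4 A × 230 V = 92 W = 0.092 kW
Peak energy = 0.092 kW × 3 h × 29 = 8.004 kWh
Off-peak energy = 0.092 kW × 3 h × 29 = 8.004 kWh
Cost = 8.004 × $0.21 + 8.004 × $0.08 = $1.68084 + $0.64032 = $2.32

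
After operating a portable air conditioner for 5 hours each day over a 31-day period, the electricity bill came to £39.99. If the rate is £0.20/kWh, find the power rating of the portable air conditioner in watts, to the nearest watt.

1290 W

Energy = £39.99 ÷ £0.20/kWh = 199.95 kWh
Runtime = 5 h/day × 31 days = 155 h
Power = 199.95 kWh ÷ 155 h = 1.29 kW = 1290 W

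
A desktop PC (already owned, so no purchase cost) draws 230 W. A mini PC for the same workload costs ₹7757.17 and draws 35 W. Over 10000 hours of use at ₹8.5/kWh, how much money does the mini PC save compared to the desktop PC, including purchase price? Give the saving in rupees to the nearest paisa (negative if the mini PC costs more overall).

₹8817.83

desktop PC: ₹0.00 + (230/1000) kW × 10000 h × ₹8.5 = ₹0.00 + ₹19550 = ₹19550
mini PC: ₹7757.17 + (35/1000) kW × 10000 h × ₹8.5 = ₹7757.17 + ₹2975 = ₹10732.17
Saving = ₹19550 − ₹10732.17 = ₹8817.83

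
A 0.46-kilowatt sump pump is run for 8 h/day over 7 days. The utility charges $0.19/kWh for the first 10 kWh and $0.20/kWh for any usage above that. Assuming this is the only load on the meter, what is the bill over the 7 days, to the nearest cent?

Runtime = 8 h/day × 7 days = 56 h
Energy = 0.46 kW × 56 h = 25.76 kWh
Tier 1 (0–10 kWh): 10 × $0.19 = $1.9
Above 10 kWh: 15.76 × $0.20 = $3.152
Bill = $5.05

$5.05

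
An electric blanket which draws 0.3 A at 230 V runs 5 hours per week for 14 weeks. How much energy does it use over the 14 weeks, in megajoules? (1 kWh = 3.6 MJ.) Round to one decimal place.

Power = 0.3 A × 230 V = 69 W = 0.069 kW
Runtime = 5 h/week × 14 weeks = 70 h
Energy = 0.069 kW × 70 h = 4.83 kWh
= 4.83 × 3.6 MJ = 17.4 MJ

17.4 MJ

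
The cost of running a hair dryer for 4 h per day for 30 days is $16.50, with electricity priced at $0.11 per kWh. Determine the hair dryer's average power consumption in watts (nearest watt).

1250 W

Energy = $16.50 ÷ $0.11/kWh = 150 kWh
Runtime = 4 h/day × 30 days = 120 h
Power = 150 kWh ÷ 120 h = 1.25 kW = 1250 W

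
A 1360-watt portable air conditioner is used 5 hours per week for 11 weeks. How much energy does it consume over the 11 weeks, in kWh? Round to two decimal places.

74.80 kWh

Runtime = 5 h/week × 11 weeks = 55 h
Energy = 1.36 kW × 55 h = 74.8 kWh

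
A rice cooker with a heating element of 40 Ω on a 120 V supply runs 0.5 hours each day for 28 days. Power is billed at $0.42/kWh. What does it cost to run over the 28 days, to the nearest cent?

$2.12

Power = V²/R = 120²/40 = 360 W = 0.36 kW
Runtime = 0.5 h/day × 28 days = 14 h
Energy = 0.36 kW × 14 h = 5.04 kWh
Cost = 5.04 kWh × $0.42/kWh = $2.12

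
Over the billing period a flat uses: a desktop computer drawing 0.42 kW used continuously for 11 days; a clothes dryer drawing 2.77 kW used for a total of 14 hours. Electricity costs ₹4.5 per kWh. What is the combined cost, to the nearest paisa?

₹673.47

desktop computer: Runtime = 24 h × 11 = 264 h
desktop computer: 0.42 kW × 264 h = 110.88 kWh
clothes dryer: 2.77 kW × 14 h = 38.78 kWh
Total energy = 149.66 kWh
Cost = 149.66 × ₹4.5 = ₹673.47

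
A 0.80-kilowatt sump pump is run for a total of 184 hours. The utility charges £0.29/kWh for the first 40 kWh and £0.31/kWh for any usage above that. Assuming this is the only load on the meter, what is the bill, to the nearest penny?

Energy = 0.8 kW × 184 h = 147.2 kWh
Tier 1 (0–40 kWh): 40 × £0.29 = £11.6
Above 40 kWh: 107.2 × £0.31 = £33.232
Bill = £44.83

£44.83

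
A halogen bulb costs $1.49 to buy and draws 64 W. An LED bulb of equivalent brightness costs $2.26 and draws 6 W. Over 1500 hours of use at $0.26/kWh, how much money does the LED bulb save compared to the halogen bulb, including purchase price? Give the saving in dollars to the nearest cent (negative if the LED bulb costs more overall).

halogen bulb: $1.49 + (64/1000) kW × 1500 h × $0.26 = $1.49 + $24.96 = $26.45
LED bulb: $2.26 + (6/1000) kW × 1500 h × $0.26 = $2.26 + $2.34 = $4.6
Saving = $26.45 − $4.6 = $21.85

$21.85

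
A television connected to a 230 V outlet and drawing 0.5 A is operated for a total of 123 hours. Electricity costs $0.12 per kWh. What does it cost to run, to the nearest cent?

$1.70

Power = 0.5 A × 230 V = 115 W = 0.115 kW
Energy = 0.115 kW × 123 h = 14.145 kWh
Cost = 14.145 kWh × $0.12/kWh = $1.70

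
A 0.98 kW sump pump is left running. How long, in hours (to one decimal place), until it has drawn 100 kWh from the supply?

Hours = 100 kWh ÷ 0.98 kW = 102.0 h

102.0 h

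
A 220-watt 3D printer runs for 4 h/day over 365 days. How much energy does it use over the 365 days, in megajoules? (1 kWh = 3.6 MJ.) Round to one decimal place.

Runtime = 4 h/day × 365 days = 1460 h
Energy = 0.22 kW × 1460 h = 321.2 kWh
= 321.2 × 3.6 MJ = 1156.3 MJ

1156.3 MJ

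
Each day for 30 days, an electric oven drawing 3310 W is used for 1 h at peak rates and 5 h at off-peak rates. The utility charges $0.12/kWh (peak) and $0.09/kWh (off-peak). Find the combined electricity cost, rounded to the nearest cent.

Peak energy = 3.31 kW × 1 h × 30 = 99.3 kWh
Off-peak energy = 3.31 kW × 5 h × 30 = 496.5 kWh
Cost = 99.3 × $0.12 + 496.5 × $0.09 = $11.916 + $44.685 = $56.60

$56.60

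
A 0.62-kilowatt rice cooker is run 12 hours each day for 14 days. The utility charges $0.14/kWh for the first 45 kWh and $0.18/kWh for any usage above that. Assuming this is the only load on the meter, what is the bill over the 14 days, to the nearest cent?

Runtime = 12 h/day × 14 days = 168 h
Energy = 0.62 kW × 168 h = 104.16 kWh
Tier 1 (0–45 kWh): 45 × $0.14 = $6.3
Above 45 kWh: 59.16 × $0.18 = $10.6488
Bill = $16.95

$16.95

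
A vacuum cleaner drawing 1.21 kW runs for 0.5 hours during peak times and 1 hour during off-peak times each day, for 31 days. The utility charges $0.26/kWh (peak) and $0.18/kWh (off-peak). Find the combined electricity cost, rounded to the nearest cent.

Peak energy = 1.21 kW × 0.5 h × 31 = 18.755 kWh
Off-peak energy = 1.21 kW × 1 h × 31 = 37.51 kWh
Cost = 18.755 × $0.26 + 37.51 × $0.18 = $4.8763 + $6.7518 = $11.63

$11.63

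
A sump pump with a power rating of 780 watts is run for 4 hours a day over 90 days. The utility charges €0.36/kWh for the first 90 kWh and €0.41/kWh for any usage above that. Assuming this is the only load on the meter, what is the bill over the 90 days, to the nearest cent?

Runtime = 4 h/day × 90 days = 360 h
Energy = 0.78 kW × 360 h = 280.8 kWh
Tier 1 (0–90 kWh): 90 × €0.36 = €32.4
Above 90 kWh: 190.8 × €0.41 = €78.228
Bill = €110.63

€110.63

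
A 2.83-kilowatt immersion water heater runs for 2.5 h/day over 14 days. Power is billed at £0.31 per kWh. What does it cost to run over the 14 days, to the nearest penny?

Runtime = 2.5 h/day × 14 days = 35 h
Energy = 2.83 kW × 35 h = 99.05 kWh
Cost = 99.05 kWh × £0.31/kWh = £30.71

£30.71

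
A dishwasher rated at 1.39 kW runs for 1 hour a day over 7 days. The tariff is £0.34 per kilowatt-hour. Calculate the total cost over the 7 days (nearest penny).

Runtime = 1 h/day × 7 days = 7 h
Energy = 1.39 kW × 7 h = 9.73 kWh
Cost = 9.73 kWh × £0.34/kWh = £3.31

£3.31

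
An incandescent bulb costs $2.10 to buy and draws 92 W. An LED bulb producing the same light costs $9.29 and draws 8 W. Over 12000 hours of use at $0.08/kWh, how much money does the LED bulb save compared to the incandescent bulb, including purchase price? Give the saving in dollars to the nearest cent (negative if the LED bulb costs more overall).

$73.45

incandescent bulb: $2.10 + (92/1000) kW × 12000 h × $0.08 = $2.10 + $88.32 = $90.42
LED bulb: $9.29 + (8/1000) kW × 12000 h × $0.08 = $9.29 + $7.68 = $16.97
Saving = $90.42 − $16.97 = $73.45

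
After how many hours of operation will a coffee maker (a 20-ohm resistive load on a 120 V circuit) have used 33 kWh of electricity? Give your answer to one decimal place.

45.8 h

Power = V²/R = 120²/20 = 720 W = 0.72 kW
Hours = 33 kWh ÷ 0.72 kW = 45.8 h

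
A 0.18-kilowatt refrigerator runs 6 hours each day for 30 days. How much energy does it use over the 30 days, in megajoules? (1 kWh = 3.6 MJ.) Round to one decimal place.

Runtime = 6 h/day × 30 days = 180 h
Energy = 0.18 kW × 180 h = 32.4 kWh
= 32.4 × 3.6 MJ = 116.6 MJ

116.6 MJ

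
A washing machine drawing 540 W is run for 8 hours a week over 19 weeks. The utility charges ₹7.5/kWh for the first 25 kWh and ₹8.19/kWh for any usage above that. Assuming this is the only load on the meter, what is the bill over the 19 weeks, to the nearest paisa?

Runtime = 8 h/week × 19 weeks = 152 h
Energy = 0.54 kW × 152 h = 82.08 kWh
Tier 1 (0–25 kWh): 25 × ₹7.5 = ₹187.5
Above 25 kWh: 57.08 × ₹8.19 = ₹467.4852
Bill = ₹654.99

₹654.99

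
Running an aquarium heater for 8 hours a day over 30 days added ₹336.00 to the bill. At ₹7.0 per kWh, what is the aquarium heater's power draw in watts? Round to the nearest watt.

200 W

Energy = ₹336.00 ÷ ₹7.0/kWh = 48 kWh
Runtime = 8 h/day × 30 days = 240 h
Power = 48 kWh ÷ 240 h = 0.2 kW = 200 W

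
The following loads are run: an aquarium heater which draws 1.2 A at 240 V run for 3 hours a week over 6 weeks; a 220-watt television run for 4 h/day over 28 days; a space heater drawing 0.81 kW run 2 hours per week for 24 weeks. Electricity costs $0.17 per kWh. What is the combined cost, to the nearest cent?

aquarium heater: Power = 1.2 A × 240 V = 288 W = 0.288 kW
aquarium heater: Runtime = 3 h/week × 6 weeks = 18 h
aquarium heater: 0.288 kW × 18 h = 5.184 kWh
television: Runtime = 4 h/day × 28 days = 112 h
television: 0.22 kW × 112 h = 24.64 kWh
space heater: Runtime = 2 h/week × 24 weeks = 48 h
space heater: 0.81 kW × 48 h = 38.88 kWh
Total energy = 68.704 kWh
Cost = 68.704 × $0.17 = $11.68

$11.68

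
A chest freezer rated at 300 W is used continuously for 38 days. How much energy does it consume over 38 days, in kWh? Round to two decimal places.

Runtime = 24 h × 38 = 912 h
Energy = 0.3 kW × 912 h = 273.6 kWh

273.60 kWh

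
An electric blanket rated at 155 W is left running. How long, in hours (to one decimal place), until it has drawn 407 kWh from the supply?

2625.8 h

Hours = 407 kWh ÷ 0.155 kW = 2625.8 h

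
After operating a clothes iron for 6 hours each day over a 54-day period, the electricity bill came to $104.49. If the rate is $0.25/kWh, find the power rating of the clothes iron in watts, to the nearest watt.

1290 W

Energy = $104.49 ÷ $0.25/kWh = 417.96 kWh
Runtime = 6 h/day × 54 days = 324 h
Power = 417.96 kWh ÷ 324 h = 1.29 kW = 1290 W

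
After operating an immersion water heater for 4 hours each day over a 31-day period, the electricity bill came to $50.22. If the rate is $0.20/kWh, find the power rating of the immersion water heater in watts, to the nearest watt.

2025 W

Energy = $50.22 ÷ $0.20/kWh = 251.1 kWh
Runtime = 4 h/day × 31 days = 124 h
Power = 251.1 kWh ÷ 124 h = 2.025 kW = 2025 W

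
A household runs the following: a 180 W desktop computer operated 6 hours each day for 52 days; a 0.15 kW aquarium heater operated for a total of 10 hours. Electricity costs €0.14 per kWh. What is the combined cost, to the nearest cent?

€8.07

desktop computer: Runtime = 6 h/day × 52 days = 312 h
desktop computer: 0.18 kW × 312 h = 56.16 kWh
aquarium heater: 0.15 kW × 10 h = 1.5 kWh
Total energy = 57.66 kWh
Cost = 57.66 × €0.14 = €8.07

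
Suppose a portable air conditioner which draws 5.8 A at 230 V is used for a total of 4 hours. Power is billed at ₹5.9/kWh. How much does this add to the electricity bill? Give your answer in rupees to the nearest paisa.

₹31.48

Power = 5.8 A × 230 V = 1334 W = 1.334 kW
Energy = 1.334 kW × 4 h = 5.336 kWh
Cost = 5.336 kWh × ₹5.9/kWh = ₹31.48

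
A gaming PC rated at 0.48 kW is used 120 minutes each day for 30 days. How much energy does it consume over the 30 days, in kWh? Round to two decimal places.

28.80 kWh

Runtime = 120 min × 30 = 3600 min = 60 h
Energy = 0.48 kW × 60 h = 28.8 kWh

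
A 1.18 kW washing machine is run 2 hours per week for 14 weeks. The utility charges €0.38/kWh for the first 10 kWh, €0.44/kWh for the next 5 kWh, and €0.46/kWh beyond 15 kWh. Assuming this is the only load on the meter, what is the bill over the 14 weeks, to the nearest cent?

€14.30

Runtime = 2 h/week × 14 weeks = 28 h
Energy = 1.18 kW × 28 h = 33.04 kWh
Tier 1 (0–10 kWh): 10 × €0.38 = €3.8
Tier 2 (10–15 kWh): 5 × €0.44 = €2.2
Above 15 kWh: 18.04 × €0.46 = €8.2984
Bill = €14.30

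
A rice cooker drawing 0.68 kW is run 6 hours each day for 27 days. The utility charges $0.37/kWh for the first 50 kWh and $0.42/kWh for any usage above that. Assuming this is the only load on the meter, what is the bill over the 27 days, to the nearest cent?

$43.77

Runtime = 6 h/day × 27 days = 162 h
Energy = 0.68 kW × 162 h = 110.16 kWh
Tier 1 (0–50 kWh): 50 × $0.37 = $18.5
Above 50 kWh: 60.16 × $0.42 = $25.2672
Bill = $43.77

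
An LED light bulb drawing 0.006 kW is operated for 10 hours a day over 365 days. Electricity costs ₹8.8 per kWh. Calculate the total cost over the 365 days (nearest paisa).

₹192.72

Runtime = 10 h/day × 365 days = 3650 h
Energy = 0.006 kW × 3650 h = 21.9 kWh
Cost = 21.9 kWh × ₹8.8/kWh = ₹192.72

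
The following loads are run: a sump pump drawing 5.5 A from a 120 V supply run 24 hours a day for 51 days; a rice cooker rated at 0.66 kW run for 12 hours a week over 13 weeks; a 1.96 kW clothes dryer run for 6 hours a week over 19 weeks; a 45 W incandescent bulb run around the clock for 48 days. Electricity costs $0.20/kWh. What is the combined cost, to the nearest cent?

$237.22

sump pump: Power = 5.5 A × 120 V = 660 W = 0.66 kW
sump pump: Runtime = 24 h × 51 = 1224 h
sump pump: 0.66 kW × 1224 h = 807.84 kWh
rice cooker: Runtime = 12 h/week × 13 weeks = 156 h
rice cooker: 0.66 kW × 156 h = 102.96 kWh
clothes dryer: Runtime = 6 h/week × 19 weeks = 114 h
clothes dryer: 1.96 kW × 114 h = 223.44 kWh
incandescent bulb: Runtime = 24 h × 48 = 1152 h
incandescent bulb: 0.045 kW × 1152 h = 51.84 kWh
Total energy = 1186.08 kWh
Cost = 1186.08 × $0.20 = $237.22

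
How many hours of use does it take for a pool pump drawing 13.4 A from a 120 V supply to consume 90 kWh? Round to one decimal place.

Power = 13.4 A × 120 V = 1608 W = 1.608 kW
Hours = 90 kWh ÷ 1.608 kW = 56.0 h

56.0 h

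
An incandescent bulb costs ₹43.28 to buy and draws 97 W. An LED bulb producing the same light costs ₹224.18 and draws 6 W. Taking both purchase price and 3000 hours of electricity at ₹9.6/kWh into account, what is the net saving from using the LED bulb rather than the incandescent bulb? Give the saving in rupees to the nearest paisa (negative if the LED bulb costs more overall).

₹2439.90

incandescent bulb: ₹43.28 + (97/1000) kW × 3000 h × ₹9.6 = ₹43.28 + ₹2793.6 = ₹2836.88
LED bulb: ₹224.18 + (6/1000) kW × 3000 h × ₹9.6 = ₹224.18 + ₹172.8 = ₹396.98
Saving = ₹2836.88 − ₹396.98 = ₹2439.9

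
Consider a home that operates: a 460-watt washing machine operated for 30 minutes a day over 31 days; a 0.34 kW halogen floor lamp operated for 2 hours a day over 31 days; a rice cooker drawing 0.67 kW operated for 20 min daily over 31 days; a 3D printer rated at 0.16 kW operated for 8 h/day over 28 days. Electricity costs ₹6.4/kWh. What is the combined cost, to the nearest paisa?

₹454.23

washing machine: Runtime = 30 min × 31 = 930 min = 15.5 h
washing machine: 0.46 kW × 15.5 h = 7.13 kWh
halogen floor lamp: Runtime = 2 h/day × 31 days = 62 h
halogen floor lamp: 0.34 kW × 62 h = 21.08 kWh
rice cooker: Runtime = 20 min × 31 = 620 min = 10.333333… h
rice cooker: 0.67 kW × 10.333333… h = 6.923333… kWh
3D printer: Runtime = 8 h/day × 28 days = 224 h
3D printer: 0.16 kW × 224 h = 35.84 kWh
Total energy = 70.973333… kWh
Cost = 70.973333… × ₹6.4 = ₹454.23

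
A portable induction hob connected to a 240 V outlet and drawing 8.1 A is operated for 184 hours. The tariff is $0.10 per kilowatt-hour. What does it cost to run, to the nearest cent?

Power = 8.1 A × 240 V = 1944 W = 1.944 kW
Energy = 1.944 kW × 184 h = 357.696 kWh
Cost = 357.696 kWh × $0.10/kWh = $35.77

$35.77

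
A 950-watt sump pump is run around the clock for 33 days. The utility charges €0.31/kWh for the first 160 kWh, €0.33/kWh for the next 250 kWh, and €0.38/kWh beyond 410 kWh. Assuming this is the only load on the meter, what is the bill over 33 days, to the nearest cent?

€262.21

Runtime = 24 h × 33 = 792 h
Energy = 0.95 kW × 792 h = 752.4 kWh
Tier 1 (0–160 kWh): 160 × €0.31 = €49.6
Tier 2 (160–410 kWh): 250 × €0.33 = €82.5
Above 410 kWh: 342.4 × €0.38 = €130.112
Bill = €262.21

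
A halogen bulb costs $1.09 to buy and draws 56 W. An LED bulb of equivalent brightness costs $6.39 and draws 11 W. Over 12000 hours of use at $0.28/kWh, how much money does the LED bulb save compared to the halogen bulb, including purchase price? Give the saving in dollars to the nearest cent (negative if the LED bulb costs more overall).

halogen bulb: $1.09 + (56/1000) kW × 12000 h × $0.28 = $1.09 + $188.16 = $189.25
LED bulb: $6.39 + (11/1000) kW × 12000 h × $0.28 = $6.39 + $36.96 = $43.35
Saving = $189.25 − $43.35 = $145.9

$145.90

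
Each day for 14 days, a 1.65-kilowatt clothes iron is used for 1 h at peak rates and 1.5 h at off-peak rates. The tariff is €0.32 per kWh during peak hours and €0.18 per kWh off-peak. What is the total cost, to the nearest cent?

€13.63

Peak energy = 1.65 kW × 1 h × 14 = 23.1 kWh
Off-peak energy = 1.65 kW × 1.5 h × 14 = 34.65 kWh
Cost = 23.1 × €0.32 + 34.65 × €0.18 = €7.392 + €6.237 = €13.63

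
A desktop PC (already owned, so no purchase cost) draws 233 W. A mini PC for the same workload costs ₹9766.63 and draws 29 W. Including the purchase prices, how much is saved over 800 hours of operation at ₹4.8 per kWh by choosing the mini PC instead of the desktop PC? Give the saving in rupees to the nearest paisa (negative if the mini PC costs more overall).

desktop PC: ₹0.00 + (233/1000) kW × 800 h × ₹4.8 = ₹0.00 + ₹894.72 = ₹894.72
mini PC: ₹9766.63 + (29/1000) kW × 800 h × ₹4.8 = ₹9766.63 + ₹111.36 = ₹9877.99
Saving = ₹894.72 − ₹9877.99 = −₹8983.27

-₹8983.27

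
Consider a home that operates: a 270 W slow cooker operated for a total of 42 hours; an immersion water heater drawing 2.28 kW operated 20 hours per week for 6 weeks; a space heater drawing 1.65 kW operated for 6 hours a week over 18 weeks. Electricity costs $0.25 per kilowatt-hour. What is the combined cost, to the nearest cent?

slow cooker: 0.27 kW × 42 h = 11.34 kWh
immersion water heater: Runtime = 20 h/week × 6 weeks = 120 h
immersion water heater: 2.28 kW × 120 h = 273.6 kWh
space heater: Runtime = 6 h/week × 18 weeks = 108 h
space heater: 1.65 kW × 108 h = 178.2 kWh
Total energy = 463.14 kWh
Cost = 463.14 × $0.25 = $115.79

$115.79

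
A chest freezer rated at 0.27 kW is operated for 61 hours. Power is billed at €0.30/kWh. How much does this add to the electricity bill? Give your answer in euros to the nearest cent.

Energy = 0.27 kW × 61 h = 16.47 kWh
Cost = 16.47 kWh × €0.30/kWh = €4.94

€4.94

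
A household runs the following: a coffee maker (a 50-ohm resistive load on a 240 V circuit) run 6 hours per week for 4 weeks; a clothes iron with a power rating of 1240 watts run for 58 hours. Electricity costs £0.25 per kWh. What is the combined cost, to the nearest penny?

£24.89

coffee maker: Power = V²/R = 240²/50 = 1152 W = 1.152 kW
coffee maker: Runtime = 6 h/week × 4 weeks = 24 h
coffee maker: 1.152 kW × 24 h = 27.648 kWh
clothes iron: 1.24 kW × 58 h = 71.92 kWh
Total energy = 99.568 kWh
Cost = 99.568 × £0.25 = £24.89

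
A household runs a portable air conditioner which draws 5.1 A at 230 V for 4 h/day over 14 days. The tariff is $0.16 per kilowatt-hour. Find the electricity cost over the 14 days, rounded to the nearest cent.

Power = 5.1 A × 230 V = 1173 W = 1.173 kW
Runtime = 4 h/day × 14 days = 56 h
Energy = 1.173 kW × 56 h = 65.688 kWh
Cost = 65.688 kWh × $0.16/kWh = $10.51

$10.51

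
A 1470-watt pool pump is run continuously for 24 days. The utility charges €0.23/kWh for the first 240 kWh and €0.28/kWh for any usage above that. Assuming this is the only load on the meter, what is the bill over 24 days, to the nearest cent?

Runtime = 24 h × 24 = 576 h
Energy = 1.47 kW × 576 h = 846.72 kWh
Tier 1 (0–240 kWh): 240 × €0.23 = €55.2
Above 240 kWh: 606.72 × €0.28 = €169.8816
Bill = €225.08

€225.08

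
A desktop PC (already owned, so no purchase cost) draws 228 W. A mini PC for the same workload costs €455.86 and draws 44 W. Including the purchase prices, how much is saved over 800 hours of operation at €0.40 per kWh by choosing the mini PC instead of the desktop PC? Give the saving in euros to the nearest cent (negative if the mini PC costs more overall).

-€396.98

desktop PC: €0.00 + (228/1000) kW × 800 h × €0.40 = €0.00 + €72.96 = €72.96
mini PC: €455.86 + (44/1000) kW × 800 h × €0.40 = €455.86 + €14.08 = €469.94
Saving = €72.96 − €469.94 = −€396.98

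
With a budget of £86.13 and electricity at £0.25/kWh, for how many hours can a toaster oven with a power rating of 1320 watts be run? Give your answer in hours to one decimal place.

Energy available = £86.13 ÷ £0.25/kWh = 344.52 kWh
Hours = 344.52 kWh ÷ 1.32 kW = 261.0 h

261.0 h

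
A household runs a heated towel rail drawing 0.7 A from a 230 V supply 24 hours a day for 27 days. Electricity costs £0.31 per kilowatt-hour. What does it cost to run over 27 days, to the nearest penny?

Power = 0.7 A × 230 V = 161 W = 0.161 kW
Runtime = 24 h × 27 = 648 h
Energy = 0.161 kW × 648 h = 104.328 kWh
Cost = 104.328 kWh × £0.31/kWh = £32.34

£32.34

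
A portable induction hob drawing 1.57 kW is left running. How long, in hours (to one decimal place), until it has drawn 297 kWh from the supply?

Hours = 297 kWh ÷ 1.57 kW = 189.2 h

189.2 h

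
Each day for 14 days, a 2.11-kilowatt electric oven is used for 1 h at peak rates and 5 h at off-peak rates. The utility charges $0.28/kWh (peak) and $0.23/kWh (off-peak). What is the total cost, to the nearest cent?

$42.24

Peak energy = 2.11 kW × 1 h × 14 = 29.54 kWh
Off-peak energy = 2.11 kW × 5 h × 14 = 147.7 kWh
Cost = 29.54 × $0.28 + 147.7 × $0.23 = $8.2712 + $33.971 = $42.24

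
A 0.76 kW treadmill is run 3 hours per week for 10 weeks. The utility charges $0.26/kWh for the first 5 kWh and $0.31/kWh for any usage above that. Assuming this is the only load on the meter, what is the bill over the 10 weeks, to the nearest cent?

$6.82

Runtime = 3 h/week × 10 weeks = 30 h
Energy = 0.76 kW × 30 h = 22.8 kWh
Tier 1 (0–5 kWh): 5 × $0.26 = $1.3
Above 5 kWh: 17.8 × $0.31 = $5.518
Bill = $6.82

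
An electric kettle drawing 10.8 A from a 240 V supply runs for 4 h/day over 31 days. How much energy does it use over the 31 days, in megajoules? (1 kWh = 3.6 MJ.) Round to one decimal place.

1157.1 MJ

Power = 10.8 A × 240 V = 2592 W = 2.592 kW
Runtime = 4 h/day × 31 days = 124 h
Energy = 2.592 kW × 124 h = 321.408 kWh
= 321.408 × 3.6 MJ = 1157.1 MJ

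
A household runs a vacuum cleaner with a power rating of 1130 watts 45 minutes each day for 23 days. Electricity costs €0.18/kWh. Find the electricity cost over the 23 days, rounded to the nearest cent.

€3.51

Runtime = 45 min × 23 = 1035 min = 17.25 h
Energy = 1.13 kW × 17.25 h = 19.4925 kWh
Cost = 19.4925 kWh × €0.18/kWh = €3.51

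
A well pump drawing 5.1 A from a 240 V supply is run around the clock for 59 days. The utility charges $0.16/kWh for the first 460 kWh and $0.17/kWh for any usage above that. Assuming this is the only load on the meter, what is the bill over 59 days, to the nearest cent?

Power = 5.1 A × 240 V = 1224 W = 1.224 kW
Runtime = 24 h × 59 = 1416 h
Energy = 1.224 kW × 1416 h = 1733.184 kWh
Tier 1 (0–460 kWh): 460 × $0.16 = $73.6
Above 460 kWh: 1273.184 × $0.17 = $216.44128
Bill = $290.04

$290.04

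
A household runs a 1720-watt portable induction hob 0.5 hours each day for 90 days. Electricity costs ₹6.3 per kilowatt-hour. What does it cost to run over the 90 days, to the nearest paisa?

₹487.62

Runtime = 0.5 h/day × 90 days = 45 h
Energy = 1.72 kW × 45 h = 77.4 kWh
Cost = 77.4 kWh × ₹6.3/kWh = ₹487.62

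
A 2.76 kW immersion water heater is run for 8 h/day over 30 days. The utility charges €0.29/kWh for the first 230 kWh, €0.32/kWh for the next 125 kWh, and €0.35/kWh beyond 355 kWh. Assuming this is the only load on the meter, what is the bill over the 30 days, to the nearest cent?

€214.29

Runtime = 8 h/day × 30 days = 240 h
Energy = 2.76 kW × 240 h = 662.4 kWh
Tier 1 (0–230 kWh): 230 × €0.29 = €66.7
Tier 2 (230–355 kWh): 125 × €0.32 = €40
Above 355 kWh: 307.4 × €0.35 = €107.59
Bill = €214.29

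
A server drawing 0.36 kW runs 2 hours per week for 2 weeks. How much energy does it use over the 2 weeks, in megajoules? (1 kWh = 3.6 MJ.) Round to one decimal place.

Runtime = 2 h/week × 2 weeks = 4 h
Energy = 0.36 kW × 4 h = 1.44 kWh
= 1.44 × 3.6 MJ = 5.2 MJ

5.2 MJ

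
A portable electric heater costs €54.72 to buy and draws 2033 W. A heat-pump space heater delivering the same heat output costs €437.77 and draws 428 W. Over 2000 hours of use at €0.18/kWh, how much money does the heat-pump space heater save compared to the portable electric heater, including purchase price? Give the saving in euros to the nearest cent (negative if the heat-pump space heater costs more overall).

€194.75

portable electric heater: €54.72 + (2033/1000) kW × 2000 h × €0.18 = €54.72 + €731.88 = €786.6
heat-pump space heater: €437.77 + (428/1000) kW × 2000 h × €0.18 = €437.77 + €154.08 = €591.85
Saving = €786.6 − €591.85 = €194.75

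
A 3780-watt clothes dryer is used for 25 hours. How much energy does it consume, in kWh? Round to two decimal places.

Energy = 3.78 kW × 25 h = 94.5 kWh

94.50 kWh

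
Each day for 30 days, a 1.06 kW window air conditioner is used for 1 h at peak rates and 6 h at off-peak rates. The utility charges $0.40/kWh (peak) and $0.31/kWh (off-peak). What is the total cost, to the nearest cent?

Peak energy = 1.06 kW × 1 h × 30 = 31.8 kWh
Off-peak energy = 1.06 kW × 6 h × 30 = 190.8 kWh
Cost = 31.8 × $0.40 + 190.8 × $0.31 = $12.72 + $59.148 = $71.87

$71.87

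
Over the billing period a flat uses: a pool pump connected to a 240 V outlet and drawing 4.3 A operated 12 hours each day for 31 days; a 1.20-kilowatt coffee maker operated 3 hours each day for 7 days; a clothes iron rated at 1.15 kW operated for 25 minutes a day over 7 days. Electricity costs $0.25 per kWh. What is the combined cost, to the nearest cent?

$103.11

pool pump: Power = 4.3 A × 240 V = 1032 W = 1.032 kW
pool pump: Runtime = 12 h/day × 31 days = 372 h
pool pump: 1.032 kW × 372 h = 383.904 kWh
coffee maker: Runtime = 3 h/day × 7 days = 21 h
coffee maker: 1.2 kW × 21 h = 25.2 kWh
clothes iron: Runtime = 25 min × 7 = 175 min = 2.916666… h
clothes iron: 1.15 kW × 2.916666… h = 3.354166… kWh
Total energy = 412.458166… kWh
Cost = 412.458166… × $0.25 = $103.11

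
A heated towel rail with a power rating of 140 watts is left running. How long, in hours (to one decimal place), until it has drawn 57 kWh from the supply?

Hours = 57 kWh ÷ 0.14 kW = 407.1 h

407.1 h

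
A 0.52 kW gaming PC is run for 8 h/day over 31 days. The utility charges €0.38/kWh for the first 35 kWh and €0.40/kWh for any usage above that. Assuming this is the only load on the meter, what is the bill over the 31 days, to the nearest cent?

€50.88

Runtime = 8 h/day × 31 days = 248 h
Energy = 0.52 kW × 248 h = 128.96 kWh
Tier 1 (0–35 kWh): 35 × €0.38 = €13.3
Above 35 kWh: 93.96 × €0.40 = €37.584
Bill = €50.88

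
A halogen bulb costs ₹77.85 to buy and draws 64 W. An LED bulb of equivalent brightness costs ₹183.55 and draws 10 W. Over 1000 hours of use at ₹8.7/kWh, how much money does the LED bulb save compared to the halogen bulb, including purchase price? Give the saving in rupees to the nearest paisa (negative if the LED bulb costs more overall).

halogen bulb: ₹77.85 + (64/1000) kW × 1000 h × ₹8.7 = ₹77.85 + ₹556.8 = ₹634.65
LED bulb: ₹183.55 + (10/1000) kW × 1000 h × ₹8.7 = ₹183.55 + ₹87 = ₹270.55
Saving = ₹634.65 − ₹270.55 = ₹364.1

₹364.10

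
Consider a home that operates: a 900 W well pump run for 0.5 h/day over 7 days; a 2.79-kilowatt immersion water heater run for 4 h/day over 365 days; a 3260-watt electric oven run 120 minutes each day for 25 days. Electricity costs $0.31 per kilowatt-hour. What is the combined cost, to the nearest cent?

well pump: Runtime = 0.5 h/day × 7 days = 3.5 h
well pump: 0.9 kW × 3.5 h = 3.15 kWh
immersion water heater: Runtime = 4 h/day × 365 days = 1460 h
immersion water heater: 2.79 kW × 1460 h = 4073.4 kWh
electric oven: Runtime = 120 min × 25 = 3000 min = 50 h
electric oven: 3.26 kW × 50 h = 163 kWh
Total energy = 4239.55 kWh
Cost = 4239.55 × $0.31 = $1314.26

$1314.26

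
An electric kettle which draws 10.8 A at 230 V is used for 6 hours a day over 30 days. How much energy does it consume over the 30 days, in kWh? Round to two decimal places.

447.12 kWh

Power = 10.8 A × 230 V = 2484 W = 2.484 kW
Runtime = 6 h/day × 30 days = 180 h
Energy = 2.484 kW × 180 h = 447.12 kWh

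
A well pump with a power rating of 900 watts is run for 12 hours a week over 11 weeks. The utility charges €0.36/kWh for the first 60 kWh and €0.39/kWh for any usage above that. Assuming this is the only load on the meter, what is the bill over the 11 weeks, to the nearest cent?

€44.53

Runtime = 12 h/week × 11 weeks = 132 h
Energy = 0.9 kW × 132 h = 118.8 kWh
Tier 1 (0–60 kWh): 60 × €0.36 = €21.6
Above 60 kWh: 58.8 × €0.39 = €22.932
Bill = €44.53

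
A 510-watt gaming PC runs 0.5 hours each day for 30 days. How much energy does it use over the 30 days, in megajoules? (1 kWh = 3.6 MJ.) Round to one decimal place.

27.5 MJ

Runtime = 0.5 h/day × 30 days = 15 h
Energy = 0.51 kW × 15 h = 7.65 kWh
= 7.65 × 3.6 MJ = 27.5 MJ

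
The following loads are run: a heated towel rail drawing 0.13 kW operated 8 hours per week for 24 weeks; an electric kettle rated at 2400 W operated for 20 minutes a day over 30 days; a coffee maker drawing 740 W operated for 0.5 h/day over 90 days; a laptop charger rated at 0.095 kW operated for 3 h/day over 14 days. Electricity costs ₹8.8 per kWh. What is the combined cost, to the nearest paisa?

heated towel rail: Runtime = 8 h/week × 24 weeks = 192 h
heated towel rail: 0.13 kW × 192 h = 24.96 kWh
electric kettle: Runtime = 20 min × 30 = 600 min = 10 h
electric kettle: 2.4 kW × 10 h = 24 kWh
coffee maker: Runtime = 0.5 h/day × 90 days = 45 h
coffee maker: 0.74 kW × 45 h = 33.3 kWh
laptop charger: Runtime = 3 h/day × 14 days = 42 h
laptop charger: 0.095 kW × 42 h = 3.99 kWh
Total energy = 86.25 kWh
Cost = 86.25 × ₹8.8 = ₹759.00

₹759.00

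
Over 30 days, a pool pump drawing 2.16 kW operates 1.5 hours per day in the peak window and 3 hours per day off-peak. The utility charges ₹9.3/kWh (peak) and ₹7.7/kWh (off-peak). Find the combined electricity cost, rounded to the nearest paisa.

₹2400.84

Peak energy = 2.16 kW × 1.5 h × 30 = 97.2 kWh
Off-peak energy = 2.16 kW × 3 h × 30 = 194.4 kWh
Cost = 97.2 × ₹9.3 + 194.4 × ₹7.7 = ₹903.96 + ₹1496.88 = ₹2400.84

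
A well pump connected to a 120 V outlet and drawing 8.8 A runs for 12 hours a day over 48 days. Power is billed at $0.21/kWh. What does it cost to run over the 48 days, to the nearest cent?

Power = 8.8 A × 120 V = 1056 W = 1.056 kW
Runtime = 12 h/day × 48 days = 576 h
Energy = 1.056 kW × 576 h = 608.256 kWh
Cost = 608.256 kWh × $0.21/kWh = $127.73

$127.73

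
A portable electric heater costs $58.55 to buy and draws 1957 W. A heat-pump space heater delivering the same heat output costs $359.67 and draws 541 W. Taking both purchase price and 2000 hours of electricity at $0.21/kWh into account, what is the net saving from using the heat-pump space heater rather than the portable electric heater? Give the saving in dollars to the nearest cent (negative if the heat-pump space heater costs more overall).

portable electric heater: $58.55 + (1957/1000) kW × 2000 h × $0.21 = $58.55 + $821.94 = $880.49
heat-pump space heater: $359.67 + (541/1000) kW × 2000 h × $0.21 = $359.67 + $227.22 = $586.89
Saving = $880.49 − $586.89 = $293.6

$293.60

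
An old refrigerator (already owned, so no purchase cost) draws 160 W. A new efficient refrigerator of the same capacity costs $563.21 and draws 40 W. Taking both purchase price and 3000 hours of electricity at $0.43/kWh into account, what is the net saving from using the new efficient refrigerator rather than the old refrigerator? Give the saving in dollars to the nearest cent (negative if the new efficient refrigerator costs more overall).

-$408.41

old refrigerator: $0.00 + (160/1000) kW × 3000 h × $0.43 = $0.00 + $206.4 = $206.4
new efficient refrigerator: $563.21 + (40/1000) kW × 3000 h × $0.43 = $563.21 + $51.6 = $614.81
Saving = $206.4 − $614.81 = −$408.41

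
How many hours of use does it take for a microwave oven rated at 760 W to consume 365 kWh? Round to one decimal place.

480.3 h

Hours = 365 kWh ÷ 0.76 kW = 480.3 h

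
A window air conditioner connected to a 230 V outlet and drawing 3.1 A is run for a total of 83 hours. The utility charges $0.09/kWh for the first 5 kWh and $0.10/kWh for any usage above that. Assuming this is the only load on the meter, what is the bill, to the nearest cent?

Power = 3.1 A × 230 V = 713 W = 0.713 kW
Energy = 0.713 kW × 83 h = 59.179 kWh
Tier 1 (0–5 kWh): 5 × $0.09 = $0.45
Above 5 kWh: 54.179 × $0.10 = $5.4179
Bill = $5.87

$5.87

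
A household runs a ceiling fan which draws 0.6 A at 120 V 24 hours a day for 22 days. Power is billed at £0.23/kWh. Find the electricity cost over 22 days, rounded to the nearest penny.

£8.74

Power = 0.6 A × 120 V = 72 W = 0.072 kW
Runtime = 24 h × 22 = 528 h
Energy = 0.072 kW × 528 h = 38.016 kWh
Cost = 38.016 kWh × £0.23/kWh = £8.74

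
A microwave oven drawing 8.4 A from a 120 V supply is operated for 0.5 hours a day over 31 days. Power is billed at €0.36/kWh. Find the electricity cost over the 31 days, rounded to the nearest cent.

€5.62

Power = 8.4 A × 120 V = 1008 W = 1.008 kW
Runtime = 0.5 h/day × 31 days = 15.5 h
Energy = 1.008 kW × 15.5 h = 15.624 kWh
Cost = 15.624 kWh × €0.36/kWh = €5.62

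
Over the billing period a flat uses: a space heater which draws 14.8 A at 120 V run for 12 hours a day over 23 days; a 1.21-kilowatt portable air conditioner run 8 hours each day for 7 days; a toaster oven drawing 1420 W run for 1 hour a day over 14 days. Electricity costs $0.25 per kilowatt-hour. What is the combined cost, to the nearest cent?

$144.45

space heater: Power = 14.8 A × 120 V = 1776 W = 1.776 kW
space heater: Runtime = 12 h/day × 23 days = 276 h
space heater: 1.776 kW × 276 h = 490.176 kWh
portable air conditioner: Runtime = 8 h/day × 7 days = 56 h
portable air conditioner: 1.21 kW × 56 h = 67.76 kWh
toaster oven: Runtime = 1 h/day × 14 days = 14 h
toaster oven: 1.42 kW × 14 h = 19.88 kWh
Total energy = 577.816 kWh
Cost = 577.816 × $0.25 = $144.45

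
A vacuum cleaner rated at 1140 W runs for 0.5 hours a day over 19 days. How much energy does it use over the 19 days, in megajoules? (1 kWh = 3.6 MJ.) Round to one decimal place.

Runtime = 0.5 h/day × 19 days = 9.5 h
Energy = 1.14 kW × 9.5 h = 10.83 kWh
= 10.83 × 3.6 MJ = 39.0 MJ

39.0 MJ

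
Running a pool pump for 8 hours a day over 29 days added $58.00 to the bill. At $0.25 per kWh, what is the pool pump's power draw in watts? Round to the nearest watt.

1000 W

Energy = $58.00 ÷ $0.25/kWh = 232 kWh
Runtime = 8 h/day × 29 days = 232 h
Power = 232 kWh ÷ 232 h = 1 kW = 1000 W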